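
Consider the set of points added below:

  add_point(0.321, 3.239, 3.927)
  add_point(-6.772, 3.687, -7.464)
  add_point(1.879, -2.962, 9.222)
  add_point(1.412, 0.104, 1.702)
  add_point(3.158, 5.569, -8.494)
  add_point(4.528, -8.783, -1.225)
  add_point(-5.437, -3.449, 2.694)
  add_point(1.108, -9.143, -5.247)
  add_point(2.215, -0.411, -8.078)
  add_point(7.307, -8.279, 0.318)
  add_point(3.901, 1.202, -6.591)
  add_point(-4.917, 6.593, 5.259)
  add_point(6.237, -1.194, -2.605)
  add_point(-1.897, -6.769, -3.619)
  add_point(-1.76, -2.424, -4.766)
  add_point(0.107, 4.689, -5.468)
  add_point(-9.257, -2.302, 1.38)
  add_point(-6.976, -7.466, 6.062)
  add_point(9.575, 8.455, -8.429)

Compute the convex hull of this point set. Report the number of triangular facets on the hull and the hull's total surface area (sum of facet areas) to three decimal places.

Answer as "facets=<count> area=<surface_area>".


facets=18 area=956.429

Hull vertices (11/19): indices [1, 2, 4, 5, 7, 8, 9, 11, 16, 17, 18].

Area of each hull facet:
  f1: (p11, p2, p18) → 123.1926
  f2: (p1, p7, p16) → 74.0713
  f3: (p1, p11, p16) → 56.3574
  f4: (p1, p11, p18) → 111.2738
  f5: (p17, p7, p16) → 49.6938
  f6: (p17, p11, p16) → 37.9444
  f7: (p17, p11, p2) → 62.7872
  f8: (p9, p7, p18) → 78.9985
  f9: (p9, p2, p18) → 111.3038
  f10: (p9, p17, p2) → 60.9815
  f11: (p8, p7, p18) → 31.0996
  f12: (p8, p1, p7) → 44.1354
  f13: (p5, p17, p7) → 35.8818
  f14: (p5, p9, p7) → 3.0618
  f15: (p5, p9, p17) → 19.5974
  f16: (p4, p1, p18) → 9.1808
  f17: (p4, p8, p18) → 17.8959
  f18: (p4, p8, p1) → 28.9716
Σ area = 956.429

Euler characteristic 11−27+18 = 2 ✓


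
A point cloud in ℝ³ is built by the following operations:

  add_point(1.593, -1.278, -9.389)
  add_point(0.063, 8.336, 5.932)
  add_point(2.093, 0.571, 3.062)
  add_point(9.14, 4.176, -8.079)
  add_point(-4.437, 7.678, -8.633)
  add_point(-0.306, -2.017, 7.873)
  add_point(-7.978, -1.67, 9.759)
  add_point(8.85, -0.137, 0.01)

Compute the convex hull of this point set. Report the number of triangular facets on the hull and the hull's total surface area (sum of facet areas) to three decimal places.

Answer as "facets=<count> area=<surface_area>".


facets=10 area=710.020

Points on the hull: [0, 1, 3, 4, 5, 6, 7] (7 of 8).

Area of each hull facet:
  f1: (p5, p1, p6) → 41.6495
  f2: (p4, p1, p6) → 101.9872
  f3: (p4, p1, p3) → 101.7025
  f4: (p7, p1, p3) → 61.8273
  f5: (p7, p5, p1) → 61.4852
  f6: (p0, p4, p6) → 110.6591
  f7: (p0, p4, p3) → 50.8403
  f8: (p0, p7, p3) → 42.4535
  f9: (p0, p5, p6) → 64.6095
  f10: (p0, p7, p5) → 72.8064
Σ area = 710.020

Euler: V−E+F = 7−15+10 = 2.


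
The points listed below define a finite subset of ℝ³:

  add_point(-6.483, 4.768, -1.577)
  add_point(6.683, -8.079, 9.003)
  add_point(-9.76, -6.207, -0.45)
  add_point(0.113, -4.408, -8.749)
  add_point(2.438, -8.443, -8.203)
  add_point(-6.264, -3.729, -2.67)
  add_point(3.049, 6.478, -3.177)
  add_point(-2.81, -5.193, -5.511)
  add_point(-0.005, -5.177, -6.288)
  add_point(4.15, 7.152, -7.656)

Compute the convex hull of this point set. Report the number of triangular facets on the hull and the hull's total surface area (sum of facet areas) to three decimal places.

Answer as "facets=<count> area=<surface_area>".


facets=10 area=710.009

7 of the 10 inputs are extreme points: [0, 1, 2, 3, 4, 6, 9].

Triangle areas on the boundary:
  f1: (p4, p1, p2) → 122.8944
  f2: (p4, p9, p1) → 138.6809
  f3: (p0, p1, p2) → 109.0865
  f4: (p6, p9, p1) → 33.4317
  f5: (p6, p0, p1) → 94.7178
  f6: (p6, p0, p9) → 20.8529
  f7: (p3, p4, p9) → 22.2396
  f8: (p3, p0, p9) → 69.7396
  f9: (p3, p4, p2) → 30.0154
  f10: (p3, p0, p2) → 68.3503
Σ area = 710.009

Euler characteristic 7−15+10 = 2 ✓


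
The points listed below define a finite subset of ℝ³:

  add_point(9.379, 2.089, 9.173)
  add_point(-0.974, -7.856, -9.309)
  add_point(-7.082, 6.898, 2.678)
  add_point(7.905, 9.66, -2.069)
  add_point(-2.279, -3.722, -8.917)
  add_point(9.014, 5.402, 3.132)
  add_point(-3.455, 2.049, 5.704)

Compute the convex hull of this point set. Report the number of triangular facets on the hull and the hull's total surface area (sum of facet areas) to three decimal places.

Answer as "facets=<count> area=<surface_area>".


Points on the hull: [0, 1, 2, 3, 4, 5, 6] (7 of 7).

Triangle areas on the boundary:
  f1: (p3, p0, p2) → 105.6321
  f2: (p6, p0, p2) → 34.8827
  f3: (p6, p1, p2) → 61.1796
  f4: (p6, p1, p0) → 120.2494
  f5: (p4, p1, p2) → 23.0617
  f6: (p4, p3, p2) → 121.7793
  f7: (p4, p3, p1) → 32.5845
  f8: (p5, p1, p0) → 69.4040
  f9: (p5, p3, p0) → 4.9913
  f10: (p5, p3, p1) → 69.9956
Σ area = 643.760

Euler: V−E+F = 7−15+10 = 2.

facets=10 area=643.760


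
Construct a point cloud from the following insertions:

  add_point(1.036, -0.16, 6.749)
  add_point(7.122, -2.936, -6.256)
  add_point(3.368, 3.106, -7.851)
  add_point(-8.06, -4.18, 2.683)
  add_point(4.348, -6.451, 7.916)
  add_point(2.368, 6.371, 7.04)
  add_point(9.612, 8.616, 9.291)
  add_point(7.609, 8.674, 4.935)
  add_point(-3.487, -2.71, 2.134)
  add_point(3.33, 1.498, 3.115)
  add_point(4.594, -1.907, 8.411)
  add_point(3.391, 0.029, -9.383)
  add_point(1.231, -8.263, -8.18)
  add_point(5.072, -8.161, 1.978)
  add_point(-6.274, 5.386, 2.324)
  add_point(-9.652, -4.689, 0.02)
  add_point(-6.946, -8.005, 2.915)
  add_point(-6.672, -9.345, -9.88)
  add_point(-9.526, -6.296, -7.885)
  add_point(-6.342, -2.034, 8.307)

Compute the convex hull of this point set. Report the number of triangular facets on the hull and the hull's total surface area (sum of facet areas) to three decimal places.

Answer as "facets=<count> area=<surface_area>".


facets=28 area=1122.729

Points on the hull: [1, 2, 4, 5, 6, 7, 10, 11, 12, 13, 14, 15, 16, 17, 18, 19] (16 of 20).

Area of each hull facet:
  f1: (p14, p7, p6) → 28.7927
  f2: (p2, p14, p7) → 90.0984
  f3: (p19, p16, p4) → 45.3683
  f4: (p19, p14, p15) → 41.8210
  f5: (p19, p16, p15) → 20.8048
  f6: (p13, p4, p6) → 47.5026
  f7: (p13, p12, p17) → 37.3067
  f8: (p13, p16, p17) → 77.1766
  f9: (p13, p16, p4) → 36.7915
  f10: (p18, p2, p14) → 101.0547
  f11: (p18, p14, p15) → 40.4365
  f12: (p18, p16, p15) → 18.9830
  f13: (p18, p16, p17) → 25.6091
  f14: (p5, p14, p6) → 10.4509
  f15: (p5, p19, p6) → 27.4342
  f16: (p5, p19, p14) → 46.0478
  f17: (p10, p4, p6) → 10.1879
  f18: (p10, p19, p6) → 57.4039
  f19: (p10, p19, p4) → 24.9775
  f20: (p1, p13, p12) → 38.8985
  f21: (p1, p13, p6) → 92.1372
  f22: (p1, p7, p6) → 29.9068
  f23: (p1, p2, p7) → 53.1132
  f24: (p11, p1, p12) → 22.4771
  f25: (p11, p1, p2) → 9.5441
  f26: (p11, p12, p17) → 33.1826
  f27: (p11, p18, p17) → 31.8441
  f28: (p11, p18, p2) → 23.3774
Σ area = 1122.729

Euler characteristic 16−42+28 = 2 ✓


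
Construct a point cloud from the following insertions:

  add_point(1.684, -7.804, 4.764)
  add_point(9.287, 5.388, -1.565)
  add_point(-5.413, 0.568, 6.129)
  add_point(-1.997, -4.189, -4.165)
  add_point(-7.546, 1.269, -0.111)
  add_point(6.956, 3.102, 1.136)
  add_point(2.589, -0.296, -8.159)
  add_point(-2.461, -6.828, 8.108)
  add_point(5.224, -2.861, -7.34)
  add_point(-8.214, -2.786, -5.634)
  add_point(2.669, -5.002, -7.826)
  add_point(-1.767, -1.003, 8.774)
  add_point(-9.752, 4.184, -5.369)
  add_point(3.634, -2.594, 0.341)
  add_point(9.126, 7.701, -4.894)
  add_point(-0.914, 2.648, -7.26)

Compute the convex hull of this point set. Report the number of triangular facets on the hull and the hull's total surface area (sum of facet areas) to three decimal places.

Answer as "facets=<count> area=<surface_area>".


facets=24 area=775.963

Extreme-point indices: [0, 1, 2, 4, 5, 6, 7, 8, 9, 10, 11, 12, 14, 15] — 14 of 16 on the boundary.

Per-facet area ½‖(b−a)×(c−a)‖:
  f1: (p5, p0, p1) → 12.8461
  f2: (p5, p11, p1) → 6.7330
  f3: (p5, p11, p0) → 50.3856
  f4: (p14, p2, p12) → 117.2364
  f5: (p14, p11, p1) → 23.4189
  f6: (p14, p2, p11) → 46.2969
  f7: (p9, p10, p0) → 71.4375
  f8: (p8, p0, p1) → 73.1690
  f9: (p8, p10, p0) → 21.7550
  f10: (p8, p14, p1) → 22.0219
  f11: (p7, p11, p0) → 15.7835
  f12: (p7, p2, p11) → 13.8710
  f13: (p7, p9, p0) → 40.7905
  f14: (p7, p9, p2) → 51.3731
  f15: (p6, p9, p12) → 40.6062
  f16: (p6, p9, p10) → 26.1797
  f17: (p6, p8, p10) → 6.2925
  f18: (p6, p8, p14) → 20.4029
  f19: (p4, p2, p12) → 7.7247
  f20: (p4, p9, p12) → 19.9634
  f21: (p4, p9, p2) → 15.7500
  f22: (p15, p14, p12) → 36.1814
  f23: (p15, p6, p12) → 10.5501
  f24: (p15, p6, p14) → 25.1943
Σ area = 775.963

Check V−E+F: 14 − 36 + 24 = 2.


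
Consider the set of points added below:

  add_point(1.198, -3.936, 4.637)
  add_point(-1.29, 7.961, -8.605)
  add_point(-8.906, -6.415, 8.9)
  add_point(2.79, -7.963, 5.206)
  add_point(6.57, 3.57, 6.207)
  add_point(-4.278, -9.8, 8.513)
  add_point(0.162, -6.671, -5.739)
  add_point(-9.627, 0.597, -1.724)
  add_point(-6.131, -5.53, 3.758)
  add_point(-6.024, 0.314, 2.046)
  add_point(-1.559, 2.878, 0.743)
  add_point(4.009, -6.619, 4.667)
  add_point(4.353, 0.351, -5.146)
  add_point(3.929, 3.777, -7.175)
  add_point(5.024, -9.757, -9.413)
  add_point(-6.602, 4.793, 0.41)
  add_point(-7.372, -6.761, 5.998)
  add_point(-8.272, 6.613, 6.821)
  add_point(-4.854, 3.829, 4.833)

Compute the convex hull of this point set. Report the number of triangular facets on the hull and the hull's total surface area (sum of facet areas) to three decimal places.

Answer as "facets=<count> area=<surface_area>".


Extreme-point indices: [1, 2, 3, 4, 5, 7, 11, 13, 14, 16, 17] — 11 of 19 on the boundary.

Area of each hull facet:
  f1: (p1, p14, p7) → 117.7028
  f2: (p17, p1, p7) → 68.8978
  f3: (p17, p1, p4) → 116.6816
  f4: (p3, p5, p4) → 43.4234
  f5: (p3, p5, p14) → 51.3836
  f6: (p13, p14, p4) → 93.0778
  f7: (p13, p1, p4) → 43.4905
  f8: (p13, p1, p14) → 36.6165
  f9: (p16, p14, p7) → 103.4361
  f10: (p16, p5, p14) → 49.9529
  f11: (p2, p5, p4) → 49.8290
  f12: (p2, p17, p4) → 99.0858
  f13: (p2, p16, p5) → 8.2396
  f14: (p2, p17, p7) → 62.4371
  f15: (p2, p16, p7) → 16.0137
  f16: (p11, p14, p4) → 72.4069
  f17: (p11, p3, p4) → 6.0910
  f18: (p11, p3, p14) → 13.4908
Σ area = 1052.257

Euler: V−E+F = 11−27+18 = 2.

facets=18 area=1052.257


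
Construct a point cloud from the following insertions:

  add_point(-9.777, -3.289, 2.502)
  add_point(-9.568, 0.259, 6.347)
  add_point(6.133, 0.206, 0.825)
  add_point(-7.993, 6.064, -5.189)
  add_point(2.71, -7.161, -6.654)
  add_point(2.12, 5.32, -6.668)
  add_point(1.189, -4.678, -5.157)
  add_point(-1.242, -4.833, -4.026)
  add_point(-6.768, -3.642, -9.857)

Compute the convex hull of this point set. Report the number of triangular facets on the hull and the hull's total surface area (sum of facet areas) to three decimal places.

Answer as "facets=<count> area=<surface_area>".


facets=10 area=601.288

Hull vertices (7/9): indices [0, 1, 2, 3, 4, 5, 8].

Facet areas (half cross-product norm):
  f1: (p4, p2, p0) → 83.8395
  f2: (p8, p3, p0) → 60.8811
  f3: (p8, p4, p0) → 67.2976
  f4: (p1, p2, p0) → 42.6195
  f5: (p1, p3, p0) → 31.9820
  f6: (p5, p4, p2) → 52.3621
  f7: (p5, p1, p2) → 81.8219
  f8: (p5, p1, p3) → 65.1007
  f9: (p5, p8, p3) → 53.9348
  f10: (p5, p8, p4) → 61.4493
Σ area = 601.288

Euler characteristic 7−15+10 = 2 ✓


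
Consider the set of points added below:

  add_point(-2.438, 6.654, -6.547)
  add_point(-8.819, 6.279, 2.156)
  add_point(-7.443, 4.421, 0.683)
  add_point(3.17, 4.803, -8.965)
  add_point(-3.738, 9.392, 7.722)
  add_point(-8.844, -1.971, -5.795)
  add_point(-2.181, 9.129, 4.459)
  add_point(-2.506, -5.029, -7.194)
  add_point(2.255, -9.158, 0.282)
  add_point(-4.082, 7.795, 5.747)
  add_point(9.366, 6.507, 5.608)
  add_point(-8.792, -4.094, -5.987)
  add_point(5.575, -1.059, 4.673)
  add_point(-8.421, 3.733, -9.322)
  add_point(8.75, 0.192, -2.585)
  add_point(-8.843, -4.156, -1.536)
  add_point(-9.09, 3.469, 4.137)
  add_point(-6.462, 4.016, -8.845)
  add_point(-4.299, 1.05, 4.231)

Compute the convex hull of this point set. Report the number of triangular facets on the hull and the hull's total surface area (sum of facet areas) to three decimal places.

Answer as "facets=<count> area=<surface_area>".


Extreme-point indices: [0, 1, 3, 4, 5, 6, 7, 8, 10, 11, 12, 13, 14, 15, 16, 18] — 16 of 19 on the boundary.

Area of each hull facet:
  f1: (p6, p3, p10) → 84.9631
  f2: (p14, p3, p10) → 48.1940
  f3: (p14, p12, p10) → 33.3404
  f4: (p14, p12, p8) → 38.8688
  f5: (p4, p12, p10) → 56.3595
  f6: (p4, p6, p10) → 20.2311
  f7: (p0, p3, p13) → 20.3670
  f8: (p0, p6, p3) → 32.7862
  f9: (p0, p4, p6) → 9.5567
  f10: (p15, p8, p16) → 56.4757
  f11: (p15, p11, p16) → 17.1513
  f12: (p15, p11, p8) → 27.1146
  f13: (p5, p13, p16) → 38.0013
  f14: (p5, p11, p16) → 10.0240
  f15: (p5, p11, p13) → 4.3332
  f16: (p7, p11, p8) → 29.1004
  f17: (p7, p14, p8) → 55.5188
  f18: (p7, p14, p3) → 54.0101
  f19: (p7, p3, p13) → 55.1770
  f20: (p7, p11, p13) → 27.5397
  f21: (p18, p4, p16) → 22.7530
  f22: (p18, p4, p12) → 45.4813
  f23: (p18, p8, p16) → 19.9036
  f24: (p18, p12, p8) → 48.6919
  f25: (p1, p13, p16) → 18.7064
  f26: (p1, p4, p16) → 14.0533
  f27: (p1, p0, p13) → 38.2031
  f28: (p1, p0, p4) → 43.3932
Σ area = 970.299

Euler characteristic 16−42+28 = 2 ✓

facets=28 area=970.299


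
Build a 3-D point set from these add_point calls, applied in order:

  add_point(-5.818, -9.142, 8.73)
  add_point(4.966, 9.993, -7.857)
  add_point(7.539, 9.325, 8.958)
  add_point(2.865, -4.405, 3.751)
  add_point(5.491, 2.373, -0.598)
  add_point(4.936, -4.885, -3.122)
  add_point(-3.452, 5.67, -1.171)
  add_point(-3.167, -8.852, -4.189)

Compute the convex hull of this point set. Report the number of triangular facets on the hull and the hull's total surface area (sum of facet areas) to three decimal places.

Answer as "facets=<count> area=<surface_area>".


facets=10 area=814.377

7 of the 8 inputs are extreme points: [0, 1, 2, 3, 5, 6, 7].

Per-facet area ½‖(b−a)×(c−a)‖:
  f1: (p3, p2, p0) → 75.4455
  f2: (p6, p2, p0) → 137.9061
  f3: (p6, p1, p2) → 86.8004
  f4: (p6, p7, p0) → 96.2207
  f5: (p6, p7, p1) → 83.5616
  f6: (p5, p3, p0) → 31.0394
  f7: (p5, p7, p0) → 59.7572
  f8: (p5, p3, p2) → 52.9665
  f9: (p5, p7, p1) → 65.5380
  f10: (p5, p1, p2) → 125.1421
Σ area = 814.377

Check V−E+F: 7 − 15 + 10 = 2.


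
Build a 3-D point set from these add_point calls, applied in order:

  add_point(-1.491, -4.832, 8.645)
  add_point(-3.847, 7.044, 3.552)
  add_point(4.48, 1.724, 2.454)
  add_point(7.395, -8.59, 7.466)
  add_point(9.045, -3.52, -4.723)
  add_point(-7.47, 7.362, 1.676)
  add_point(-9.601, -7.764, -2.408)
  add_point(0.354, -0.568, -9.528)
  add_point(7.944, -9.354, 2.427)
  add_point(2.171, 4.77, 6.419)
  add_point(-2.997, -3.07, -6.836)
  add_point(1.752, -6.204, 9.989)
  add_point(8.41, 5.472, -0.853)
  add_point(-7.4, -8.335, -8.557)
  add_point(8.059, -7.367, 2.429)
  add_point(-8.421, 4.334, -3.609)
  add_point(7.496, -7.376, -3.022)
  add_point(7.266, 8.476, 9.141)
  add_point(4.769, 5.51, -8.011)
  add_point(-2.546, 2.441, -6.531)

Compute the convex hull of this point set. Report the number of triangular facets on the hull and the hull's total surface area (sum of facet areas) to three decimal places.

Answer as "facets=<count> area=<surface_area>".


facets=26 area=1216.623

Hull vertices (15/20): indices [0, 3, 4, 5, 6, 7, 8, 11, 12, 13, 14, 15, 16, 17, 18].

Per-facet area ½‖(b−a)×(c−a)‖:
  f1: (p0, p11, p6) → 18.7955
  f2: (p0, p11, p17) → 29.5464
  f3: (p13, p8, p6) → 59.6827
  f4: (p5, p18, p17) → 118.8407
  f5: (p5, p0, p6) → 97.1304
  f6: (p5, p0, p17) → 109.3822
  f7: (p12, p17, p4) → 39.3557
  f8: (p12, p18, p4) → 37.3477
  f9: (p12, p18, p17) → 25.4196
  f10: (p3, p11, p6) → 54.0086
  f11: (p3, p8, p6) → 46.3321
  f12: (p3, p11, p17) → 52.0197
  f13: (p3, p17, p4) → 109.2109
  f14: (p7, p18, p4) → 37.2027
  f15: (p7, p13, p4) → 53.4933
  f16: (p16, p8, p4) → 10.2354
  f17: (p16, p13, p4) → 34.6721
  f18: (p16, p13, p8) → 42.8577
  f19: (p15, p13, p6) → 40.0097
  f20: (p15, p5, p6) → 34.2187
  f21: (p15, p7, p13) → 61.7289
  f22: (p15, p5, p18) → 42.8649
  f23: (p15, p7, p18) → 44.6986
  f24: (p14, p8, p4) → 7.1616
  f25: (p14, p3, p4) → 5.3589
  f26: (p14, p3, p8) → 5.0484
Σ area = 1216.623

Check V−E+F: 15 − 39 + 26 = 2.


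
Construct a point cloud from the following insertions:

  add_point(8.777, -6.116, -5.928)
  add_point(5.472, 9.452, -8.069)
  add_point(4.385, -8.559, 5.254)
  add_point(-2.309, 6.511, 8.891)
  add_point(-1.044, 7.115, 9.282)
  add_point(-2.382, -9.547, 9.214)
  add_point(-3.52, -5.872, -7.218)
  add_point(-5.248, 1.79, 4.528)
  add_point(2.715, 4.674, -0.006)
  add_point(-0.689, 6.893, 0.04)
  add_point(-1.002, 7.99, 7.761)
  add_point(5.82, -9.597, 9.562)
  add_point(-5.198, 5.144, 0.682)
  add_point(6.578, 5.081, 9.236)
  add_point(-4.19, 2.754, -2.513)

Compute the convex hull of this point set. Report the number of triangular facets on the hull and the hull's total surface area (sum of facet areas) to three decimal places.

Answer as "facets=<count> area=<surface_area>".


Extreme-point indices: [0, 1, 3, 4, 5, 6, 7, 10, 11, 12, 13, 14] — 12 of 15 on the boundary.

Triangle areas on the boundary:
  f1: (p13, p1, p0) → 132.8884
  f2: (p13, p11, p0) → 115.0616
  f3: (p6, p1, p0) → 96.4501
  f4: (p6, p11, p0) → 99.5561
  f5: (p5, p6, p7) → 87.0830
  f6: (p5, p6, p11) → 68.8533
  f7: (p5, p3, p7) → 42.7816
  f8: (p12, p6, p7) → 34.7029
  f9: (p12, p3, p7) → 18.0314
  f10: (p4, p13, p11) → 56.7259
  f11: (p4, p5, p11) → 68.4258
  f12: (p4, p5, p3) → 10.6412
  f13: (p14, p6, p1) → 62.7838
  f14: (p14, p12, p1) → 26.1335
  f15: (p14, p12, p6) → 8.9899
  f16: (p10, p13, p1) → 70.0040
  f17: (p10, p4, p13) → 6.8884
  f18: (p10, p12, p1) → 62.8907
  f19: (p10, p12, p3) → 9.8654
  f20: (p10, p4, p3) → 1.2772
Σ area = 1080.034

Euler: V−E+F = 12−30+20 = 2.

facets=20 area=1080.034


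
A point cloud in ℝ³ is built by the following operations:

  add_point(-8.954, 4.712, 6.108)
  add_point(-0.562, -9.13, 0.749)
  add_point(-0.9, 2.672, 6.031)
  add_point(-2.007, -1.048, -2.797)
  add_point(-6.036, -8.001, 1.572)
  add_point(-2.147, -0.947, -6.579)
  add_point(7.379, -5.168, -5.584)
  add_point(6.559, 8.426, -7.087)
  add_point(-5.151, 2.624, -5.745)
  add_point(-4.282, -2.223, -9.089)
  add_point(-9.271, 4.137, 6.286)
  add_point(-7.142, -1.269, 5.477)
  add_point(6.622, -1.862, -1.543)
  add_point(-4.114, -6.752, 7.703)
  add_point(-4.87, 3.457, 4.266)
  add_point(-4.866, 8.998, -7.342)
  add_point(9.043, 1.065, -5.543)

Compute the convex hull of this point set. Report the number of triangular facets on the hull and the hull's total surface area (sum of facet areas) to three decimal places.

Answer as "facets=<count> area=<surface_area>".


Points on the hull: [0, 1, 2, 4, 6, 7, 9, 10, 12, 13, 15, 16] (12 of 17).

Per-facet area ½‖(b−a)×(c−a)‖:
  f1: (p15, p9, p10) → 84.8318
  f2: (p4, p9, p10) → 81.8877
  f3: (p4, p9, p1) → 34.0984
  f4: (p6, p9, p1) → 61.6530
  f5: (p7, p15, p9) → 64.7475
  f6: (p7, p6, p16) → 14.7787
  f7: (p7, p6, p9) → 81.3194
  f8: (p7, p2, p16) → 60.0432
  f9: (p13, p6, p1) → 31.5157
  f10: (p13, p4, p1) → 18.3772
  f11: (p13, p2, p10) → 42.3840
  f12: (p13, p4, p10) → 39.6244
  f13: (p0, p2, p10) → 2.7389
  f14: (p0, p7, p2) → 62.3918
  f15: (p0, p15, p10) → 3.9395
  f16: (p0, p7, p15) → 81.5638
  f17: (p12, p6, p16) → 13.9434
  f18: (p12, p13, p6) → 36.7185
  f19: (p12, p2, p16) → 26.6982
  f20: (p12, p13, p2) → 58.4726
Σ area = 901.728

Euler: V−E+F = 12−30+20 = 2.

facets=20 area=901.728


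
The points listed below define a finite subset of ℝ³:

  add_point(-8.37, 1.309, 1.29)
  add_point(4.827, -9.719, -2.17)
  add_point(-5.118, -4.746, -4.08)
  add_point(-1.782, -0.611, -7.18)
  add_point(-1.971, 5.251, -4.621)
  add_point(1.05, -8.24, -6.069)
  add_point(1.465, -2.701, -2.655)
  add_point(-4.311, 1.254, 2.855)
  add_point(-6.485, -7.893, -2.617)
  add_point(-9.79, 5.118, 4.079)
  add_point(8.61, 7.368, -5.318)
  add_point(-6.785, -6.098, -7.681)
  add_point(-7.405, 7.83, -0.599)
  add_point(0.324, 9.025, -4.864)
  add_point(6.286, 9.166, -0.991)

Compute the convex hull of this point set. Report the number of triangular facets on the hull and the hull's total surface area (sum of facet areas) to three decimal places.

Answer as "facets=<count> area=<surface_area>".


facets=18 area=761.160

Points on the hull: [1, 3, 5, 7, 8, 9, 10, 11, 12, 13, 14] (11 of 15).

Triangle areas on the boundary:
  f1: (p14, p1, p10) → 46.3162
  f2: (p14, p13, p10) → 18.5293
  f3: (p8, p11, p9) → 40.0781
  f4: (p5, p1, p10) → 48.6521
  f5: (p5, p8, p1) → 22.0093
  f6: (p5, p8, p11) → 21.0919
  f7: (p12, p11, p9) → 46.1806
  f8: (p12, p13, p11) → 69.0433
  f9: (p12, p14, p9) → 35.9240
  f10: (p12, p14, p13) → 27.9676
  f11: (p3, p13, p10) → 42.8680
  f12: (p3, p13, p11) → 19.4710
  f13: (p3, p5, p10) → 52.3223
  f14: (p3, p5, p11) → 27.3859
  f15: (p7, p14, p9) → 44.0852
  f16: (p7, p14, p1) → 103.2084
  f17: (p7, p8, p9) → 33.8699
  f18: (p7, p8, p1) → 62.1569
Σ area = 761.160

Euler: V−E+F = 11−27+18 = 2.


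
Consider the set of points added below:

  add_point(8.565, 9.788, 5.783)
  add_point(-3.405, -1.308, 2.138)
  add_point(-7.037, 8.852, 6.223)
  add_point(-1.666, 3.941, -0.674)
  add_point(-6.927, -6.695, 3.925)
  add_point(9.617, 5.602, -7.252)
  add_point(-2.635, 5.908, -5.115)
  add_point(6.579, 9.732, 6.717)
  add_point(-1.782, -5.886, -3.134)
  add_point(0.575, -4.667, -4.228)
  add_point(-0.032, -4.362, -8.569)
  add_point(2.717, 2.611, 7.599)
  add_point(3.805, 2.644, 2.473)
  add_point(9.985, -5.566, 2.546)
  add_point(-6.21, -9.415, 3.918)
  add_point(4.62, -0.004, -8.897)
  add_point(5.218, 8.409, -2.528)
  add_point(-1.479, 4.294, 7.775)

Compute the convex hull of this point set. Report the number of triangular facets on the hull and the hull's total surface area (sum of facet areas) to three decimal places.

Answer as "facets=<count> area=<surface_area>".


Points on the hull: [0, 2, 4, 5, 6, 7, 10, 11, 13, 14, 15, 16, 17] (13 of 18).

Area of each hull facet:
  f1: (p5, p15, p13) → 52.5829
  f2: (p11, p14, p13) → 89.2092
  f3: (p6, p5, p15) → 38.7697
  f4: (p17, p14, p2) → 53.0689
  f5: (p17, p11, p14) → 33.8914
  f6: (p16, p6, p2) → 54.0374
  f7: (p16, p6, p5) → 29.4228
  f8: (p0, p5, p13) → 93.7389
  f9: (p0, p11, p13) → 56.7371
  f10: (p0, p16, p5) → 28.5681
  f11: (p0, p16, p2) → 66.3441
  f12: (p4, p14, p2) → 6.2871
  f13: (p4, p6, p2) → 91.4476
  f14: (p10, p6, p15) → 31.8825
  f15: (p10, p14, p13) → 103.2004
  f16: (p10, p15, p13) → 44.0412
  f17: (p10, p4, p14) → 20.3264
  f18: (p10, p4, p6) → 78.3968
  f19: (p7, p17, p11) → 18.3036
  f20: (p7, p0, p11) → 7.7614
  f21: (p7, p17, p2) → 34.7628
  f22: (p7, p0, p2) → 6.8800
Σ area = 1039.660

Euler: V−E+F = 13−33+22 = 2.

facets=22 area=1039.660


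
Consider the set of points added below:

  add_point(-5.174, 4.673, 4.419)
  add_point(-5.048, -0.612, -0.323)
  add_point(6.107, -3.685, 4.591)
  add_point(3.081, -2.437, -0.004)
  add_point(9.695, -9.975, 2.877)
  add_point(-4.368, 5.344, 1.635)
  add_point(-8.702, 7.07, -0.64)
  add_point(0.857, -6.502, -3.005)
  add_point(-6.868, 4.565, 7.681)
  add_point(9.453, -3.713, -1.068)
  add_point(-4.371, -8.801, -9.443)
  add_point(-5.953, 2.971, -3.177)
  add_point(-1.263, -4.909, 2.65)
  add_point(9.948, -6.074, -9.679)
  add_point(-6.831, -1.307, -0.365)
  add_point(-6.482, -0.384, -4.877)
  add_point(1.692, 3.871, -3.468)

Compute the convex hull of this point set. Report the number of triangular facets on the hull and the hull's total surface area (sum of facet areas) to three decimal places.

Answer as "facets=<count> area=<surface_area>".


13 of the 17 inputs are extreme points: [2, 4, 5, 6, 8, 9, 10, 11, 12, 13, 14, 15, 16].

Facet areas (half cross-product norm):
  f1: (p10, p4, p13) → 95.4679
  f2: (p15, p10, p6) → 1.7872
  f3: (p15, p10, p13) → 71.3525
  f4: (p14, p8, p6) → 35.7217
  f5: (p14, p10, p6) → 40.1748
  f6: (p5, p8, p6) → 16.9649
  f7: (p5, p16, p6) → 19.0622
  f8: (p5, p16, p8) → 14.2025
  f9: (p2, p8, p4) → 26.7284
  f10: (p2, p16, p8) → 80.3739
  f11: (p11, p16, p13) → 47.6177
  f12: (p11, p15, p13) → 32.9748
  f13: (p11, p16, p6) → 19.3717
  f14: (p11, p15, p6) → 6.4871
  f15: (p12, p10, p4) → 78.4949
  f16: (p12, p14, p10) → 43.2933
  f17: (p12, p8, p4) → 49.0749
  f18: (p12, p14, p8) → 36.2523
  f19: (p9, p16, p13) → 49.6885
  f20: (p9, p2, p16) → 35.9843
  f21: (p9, p4, p13) → 31.7077
  f22: (p9, p2, p4) → 21.8780
Σ area = 854.661

Check V−E+F: 13 − 33 + 22 = 2.

facets=22 area=854.661


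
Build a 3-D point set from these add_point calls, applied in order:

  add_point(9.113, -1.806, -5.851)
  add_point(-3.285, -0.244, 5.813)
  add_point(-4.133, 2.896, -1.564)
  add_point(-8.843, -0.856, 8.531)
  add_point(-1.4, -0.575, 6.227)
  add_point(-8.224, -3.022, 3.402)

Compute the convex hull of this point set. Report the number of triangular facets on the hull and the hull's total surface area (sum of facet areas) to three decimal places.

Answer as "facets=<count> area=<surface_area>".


facets=6 area=263.331

Points on the hull: [0, 2, 3, 4, 5] (5 of 6).

Triangle areas on the boundary:
  f1: (p5, p2, p3) → 23.2787
  f2: (p5, p2, p0) → 59.6484
  f3: (p4, p2, p3) → 34.9071
  f4: (p4, p2, p0) → 65.1089
  f5: (p4, p5, p3) → 20.3556
  f6: (p4, p5, p0) → 60.0320
Σ area = 263.331

Euler: V−E+F = 5−9+6 = 2.


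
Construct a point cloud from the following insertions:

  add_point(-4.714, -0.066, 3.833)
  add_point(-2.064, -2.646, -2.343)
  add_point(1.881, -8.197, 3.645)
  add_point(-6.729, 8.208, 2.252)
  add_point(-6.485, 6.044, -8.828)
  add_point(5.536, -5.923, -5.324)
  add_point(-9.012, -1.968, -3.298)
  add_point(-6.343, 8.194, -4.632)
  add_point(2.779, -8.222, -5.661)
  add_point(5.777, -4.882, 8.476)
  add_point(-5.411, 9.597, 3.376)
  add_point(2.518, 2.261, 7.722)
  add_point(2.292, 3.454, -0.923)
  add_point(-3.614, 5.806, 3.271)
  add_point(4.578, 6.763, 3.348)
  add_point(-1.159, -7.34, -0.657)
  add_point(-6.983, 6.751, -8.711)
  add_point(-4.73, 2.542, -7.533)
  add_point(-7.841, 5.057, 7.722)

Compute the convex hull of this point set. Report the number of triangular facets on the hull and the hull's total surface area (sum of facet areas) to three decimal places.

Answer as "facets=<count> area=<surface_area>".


Points on the hull: [2, 3, 4, 5, 6, 7, 8, 9, 10, 11, 14, 15, 16, 18] (14 of 19).

Area of each hull facet:
  f1: (p18, p16, p6) → 68.6028
  f2: (p2, p8, p9) → 25.5030
  f3: (p2, p18, p6) → 91.2913
  f4: (p2, p18, p9) → 58.1711
  f5: (p4, p8, p6) → 68.0676
  f6: (p4, p16, p6) → 3.9657
  f7: (p3, p18, p10) → 7.1143
  f8: (p3, p18, p16) → 22.3190
  f9: (p15, p8, p6) → 29.6879
  f10: (p15, p2, p6) → 17.2489
  f11: (p15, p2, p8) → 16.5805
  f12: (p14, p4, p16) → 6.9590
  f13: (p7, p3, p10) → 6.7420
  f14: (p7, p3, p16) → 5.7799
  f15: (p7, p14, p10) → 42.4074
  f16: (p7, p14, p16) → 23.1010
  f17: (p5, p4, p8) → 31.0383
  f18: (p5, p14, p4) → 115.5865
  f19: (p5, p8, p9) → 24.6533
  f20: (p5, p14, p9) → 83.3965
  f21: (p11, p18, p9) → 32.6923
  f22: (p11, p14, p9) → 21.7315
  f23: (p11, p18, p10) → 35.6073
  f24: (p11, p14, p10) → 34.0670
Σ area = 872.314

Euler: V−E+F = 14−36+24 = 2.

facets=24 area=872.314


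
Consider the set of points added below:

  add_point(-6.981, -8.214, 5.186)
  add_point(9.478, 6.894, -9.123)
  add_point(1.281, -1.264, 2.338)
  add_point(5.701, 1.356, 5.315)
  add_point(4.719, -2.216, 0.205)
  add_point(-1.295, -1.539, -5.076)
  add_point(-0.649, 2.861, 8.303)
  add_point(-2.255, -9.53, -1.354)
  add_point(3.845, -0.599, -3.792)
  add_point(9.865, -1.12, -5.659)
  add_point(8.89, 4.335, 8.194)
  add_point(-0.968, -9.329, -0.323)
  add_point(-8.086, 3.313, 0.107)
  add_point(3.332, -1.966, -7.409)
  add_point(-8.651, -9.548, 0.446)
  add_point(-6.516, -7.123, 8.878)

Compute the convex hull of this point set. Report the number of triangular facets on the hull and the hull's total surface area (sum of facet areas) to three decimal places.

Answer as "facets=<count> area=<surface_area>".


Points on the hull: [0, 1, 5, 6, 7, 9, 10, 11, 12, 13, 14, 15] (12 of 16).

Area of each hull facet:
  f1: (p10, p1, p9) → 65.1662
  f2: (p13, p1, p9) → 29.7695
  f3: (p11, p10, p9) → 107.1076
  f4: (p11, p10, p15) → 99.9795
  f5: (p12, p15, p14) → 56.2356
  f6: (p12, p10, p1) → 152.1086
  f7: (p0, p15, p14) → 2.0735
  f8: (p0, p11, p14) → 19.5151
  f9: (p0, p11, p15) → 12.9116
  f10: (p7, p13, p9) → 34.5256
  f11: (p7, p11, p9) → 11.0294
  f12: (p7, p13, p14) → 28.8760
  f13: (p7, p11, p14) → 4.5039
  f14: (p5, p13, p1) → 24.5040
  f15: (p5, p12, p1) → 64.8368
  f16: (p5, p13, p14) → 23.0711
  f17: (p5, p12, p14) → 56.5248
  f18: (p6, p10, p15) → 43.3626
  f19: (p6, p12, p15) → 61.8655
  f20: (p6, p12, p10) → 40.6750
Σ area = 938.642

Euler characteristic 12−30+20 = 2 ✓

facets=20 area=938.642


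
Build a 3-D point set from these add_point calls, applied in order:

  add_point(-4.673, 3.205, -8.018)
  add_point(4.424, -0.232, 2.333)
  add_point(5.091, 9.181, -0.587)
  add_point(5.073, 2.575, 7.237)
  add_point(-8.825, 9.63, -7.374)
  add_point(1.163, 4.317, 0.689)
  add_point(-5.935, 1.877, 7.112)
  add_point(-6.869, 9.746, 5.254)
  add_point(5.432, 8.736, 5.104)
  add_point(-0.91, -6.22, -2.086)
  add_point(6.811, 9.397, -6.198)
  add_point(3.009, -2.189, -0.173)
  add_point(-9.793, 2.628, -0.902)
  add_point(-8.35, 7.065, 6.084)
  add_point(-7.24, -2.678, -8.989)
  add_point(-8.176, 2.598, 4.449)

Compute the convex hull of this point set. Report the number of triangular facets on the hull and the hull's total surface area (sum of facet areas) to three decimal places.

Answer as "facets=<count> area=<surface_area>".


Extreme-point indices: [0, 1, 2, 3, 4, 6, 7, 8, 9, 10, 11, 12, 13, 14, 15] — 15 of 16 on the boundary.

Area of each hull facet:
  f1: (p14, p9, p10) → 87.9114
  f2: (p1, p3, p10) → 36.6138
  f3: (p1, p3, p9) → 15.4354
  f4: (p6, p3, p9) → 68.9035
  f5: (p8, p3, p10) → 34.3644
  f6: (p8, p7, p3) → 40.2920
  f7: (p4, p14, p12) → 47.1166
  f8: (p4, p7, p10) → 97.5943
  f9: (p11, p9, p10) → 31.6874
  f10: (p11, p1, p10) → 22.7640
  f11: (p11, p1, p9) → 4.8708
  f12: (p15, p6, p9) → 23.2455
  f13: (p15, p14, p12) → 20.0448
  f14: (p15, p14, p9) → 63.9149
  f15: (p13, p7, p3) → 22.2676
  f16: (p13, p6, p3) → 29.9168
  f17: (p13, p15, p6) → 8.4512
  f18: (p13, p15, p12) → 12.6350
  f19: (p13, p4, p12) → 39.7485
  f20: (p13, p4, p7) → 19.9474
  f21: (p2, p7, p10) → 28.6716
  f22: (p2, p8, p10) → 5.9001
  f23: (p2, p8, p7) → 35.2420
  f24: (p0, p14, p10) → 26.1407
  f25: (p0, p4, p10) → 50.4529
  f26: (p0, p4, p14) → 20.6924
Σ area = 894.825

Euler: V−E+F = 15−39+26 = 2.

facets=26 area=894.825


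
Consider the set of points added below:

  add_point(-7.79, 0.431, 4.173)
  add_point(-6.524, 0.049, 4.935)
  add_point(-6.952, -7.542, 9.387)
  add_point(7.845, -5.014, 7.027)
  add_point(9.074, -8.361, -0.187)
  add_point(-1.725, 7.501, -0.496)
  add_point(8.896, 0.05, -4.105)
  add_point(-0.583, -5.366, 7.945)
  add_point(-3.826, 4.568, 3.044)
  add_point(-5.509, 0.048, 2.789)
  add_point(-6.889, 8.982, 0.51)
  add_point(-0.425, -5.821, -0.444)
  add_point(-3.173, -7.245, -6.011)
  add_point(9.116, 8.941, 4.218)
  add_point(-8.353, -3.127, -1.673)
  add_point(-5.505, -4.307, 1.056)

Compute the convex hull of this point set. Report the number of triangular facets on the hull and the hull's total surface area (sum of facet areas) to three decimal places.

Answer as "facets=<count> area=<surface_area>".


Extreme-point indices: [0, 2, 3, 4, 5, 6, 10, 12, 13, 14] — 10 of 16 on the boundary.

Area of each hull facet:
  f1: (p6, p4, p13) → 52.4489
  f2: (p3, p4, p13) → 56.1403
  f3: (p3, p2, p13) → 104.2557
  f4: (p3, p2, p4) → 59.6596
  f5: (p12, p6, p4) → 60.7545
  f6: (p12, p2, p14) → 46.0807
  f7: (p12, p2, p4) → 105.6503
  f8: (p0, p2, p14) → 32.8089
  f9: (p10, p2, p13) → 153.2202
  f10: (p10, p0, p2) → 11.2113
  f11: (p10, p12, p14) → 41.6369
  f12: (p10, p0, p14) → 31.7336
  f13: (p5, p6, p13) → 67.2319
  f14: (p5, p10, p13) → 21.3599
  f15: (p5, p12, p6) → 89.7809
  f16: (p5, p10, p12) → 42.0428
Σ area = 976.016

Check V−E+F: 10 − 24 + 16 = 2.

facets=16 area=976.016


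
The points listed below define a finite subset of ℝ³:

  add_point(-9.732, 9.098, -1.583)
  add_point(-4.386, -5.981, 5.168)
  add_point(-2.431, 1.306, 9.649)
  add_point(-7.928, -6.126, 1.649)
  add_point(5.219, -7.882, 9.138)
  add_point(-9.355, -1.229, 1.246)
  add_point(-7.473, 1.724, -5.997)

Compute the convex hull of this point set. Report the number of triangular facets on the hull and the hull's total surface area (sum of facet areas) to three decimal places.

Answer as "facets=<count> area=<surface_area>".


facets=10 area=460.467

Hull vertices (7/7): indices [0, 1, 2, 3, 4, 5, 6].

Facet areas (half cross-product norm):
  f1: (p6, p4, p0) → 96.2088
  f2: (p2, p4, p0) → 69.9675
  f3: (p3, p6, p4) → 76.9345
  f4: (p5, p2, p0) → 59.8885
  f5: (p5, p3, p2) → 28.5969
  f6: (p5, p6, p0) → 35.0071
  f7: (p5, p3, p6) → 19.2256
  f8: (p1, p2, p4) → 44.9439
  f9: (p1, p3, p4) → 11.2740
  f10: (p1, p3, p2) → 18.4198
Σ area = 460.467

Euler characteristic 7−15+10 = 2 ✓


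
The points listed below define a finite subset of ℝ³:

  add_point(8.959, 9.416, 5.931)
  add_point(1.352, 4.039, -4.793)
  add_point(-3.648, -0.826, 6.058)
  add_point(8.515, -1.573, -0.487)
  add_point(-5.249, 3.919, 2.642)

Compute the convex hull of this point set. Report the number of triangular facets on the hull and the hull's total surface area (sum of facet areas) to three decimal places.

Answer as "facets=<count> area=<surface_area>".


facets=6 area=354.780

Extreme-point indices: [0, 1, 2, 3, 4] — 5 of 5 on the boundary.

Triangle areas on the boundary:
  f1: (p1, p0, p4) → 69.1302
  f2: (p1, p3, p0) → 62.2107
  f3: (p2, p0, p4) → 47.0733
  f4: (p2, p3, p0) → 85.1699
  f5: (p2, p1, p4) → 29.1374
  f6: (p2, p1, p3) → 62.0582
Σ area = 354.780

Euler characteristic 5−9+6 = 2 ✓


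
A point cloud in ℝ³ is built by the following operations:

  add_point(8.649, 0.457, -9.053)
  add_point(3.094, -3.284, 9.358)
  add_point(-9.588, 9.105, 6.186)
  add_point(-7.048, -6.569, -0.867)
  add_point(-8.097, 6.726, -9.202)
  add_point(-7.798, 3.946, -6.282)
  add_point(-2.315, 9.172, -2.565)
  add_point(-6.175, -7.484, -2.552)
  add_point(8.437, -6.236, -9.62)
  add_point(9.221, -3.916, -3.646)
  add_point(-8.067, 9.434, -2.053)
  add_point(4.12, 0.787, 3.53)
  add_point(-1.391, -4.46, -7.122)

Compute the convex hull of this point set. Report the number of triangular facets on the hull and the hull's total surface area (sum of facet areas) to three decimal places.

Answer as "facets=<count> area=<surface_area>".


Points on the hull: [0, 1, 2, 3, 4, 6, 7, 8, 9, 10, 11, 12] (12 of 13).

Area of each hull facet:
  f1: (p11, p1, p2) → 58.3295
  f2: (p11, p1, p9) → 33.0200
  f3: (p3, p1, p2) → 118.6329
  f4: (p3, p1, p7) → 14.4826
  f5: (p3, p4, p2) → 113.4431
  f6: (p3, p4, p7) → 16.5595
  f7: (p8, p1, p9) → 27.8525
  f8: (p8, p1, p7) → 124.3437
  f9: (p6, p11, p2) → 69.3271
  f10: (p12, p4, p7) → 47.7054
  f11: (p12, p8, p7) → 26.4227
  f12: (p12, p8, p4) → 54.7572
  f13: (p0, p8, p4) → 56.9476
  f14: (p0, p6, p4) → 70.5067
  f15: (p0, p8, p9) → 19.4843
  f16: (p0, p11, p9) → 33.9711
  f17: (p0, p6, p11) → 78.4771
  f18: (p10, p4, p2) → 13.6824
  f19: (p10, p6, p2) → 23.3631
  f20: (p10, p6, p4) → 21.9961
Σ area = 1023.305

Check V−E+F: 12 − 30 + 20 = 2.

facets=20 area=1023.305


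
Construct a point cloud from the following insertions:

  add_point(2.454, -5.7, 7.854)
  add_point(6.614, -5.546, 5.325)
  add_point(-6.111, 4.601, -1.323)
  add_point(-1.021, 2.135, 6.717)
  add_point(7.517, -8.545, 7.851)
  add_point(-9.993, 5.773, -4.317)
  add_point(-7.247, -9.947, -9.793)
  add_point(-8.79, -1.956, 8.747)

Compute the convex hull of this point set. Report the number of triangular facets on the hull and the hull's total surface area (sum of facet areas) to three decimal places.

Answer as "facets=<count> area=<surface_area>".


7 of the 8 inputs are extreme points: [1, 2, 3, 4, 5, 6, 7].

Triangle areas on the boundary:
  f1: (p7, p6, p5) → 125.6570
  f2: (p7, p6, p4) → 171.9227
  f3: (p3, p7, p5) → 64.1269
  f4: (p3, p7, p4) → 60.9809
  f5: (p1, p6, p4) → 37.8079
  f6: (p1, p3, p4) → 17.5545
  f7: (p2, p3, p5) → 8.2504
  f8: (p2, p1, p3) → 48.3438
  f9: (p2, p6, p5) → 42.0450
  f10: (p2, p1, p6) → 143.2497
Σ area = 719.939

Euler characteristic 7−15+10 = 2 ✓

facets=10 area=719.939


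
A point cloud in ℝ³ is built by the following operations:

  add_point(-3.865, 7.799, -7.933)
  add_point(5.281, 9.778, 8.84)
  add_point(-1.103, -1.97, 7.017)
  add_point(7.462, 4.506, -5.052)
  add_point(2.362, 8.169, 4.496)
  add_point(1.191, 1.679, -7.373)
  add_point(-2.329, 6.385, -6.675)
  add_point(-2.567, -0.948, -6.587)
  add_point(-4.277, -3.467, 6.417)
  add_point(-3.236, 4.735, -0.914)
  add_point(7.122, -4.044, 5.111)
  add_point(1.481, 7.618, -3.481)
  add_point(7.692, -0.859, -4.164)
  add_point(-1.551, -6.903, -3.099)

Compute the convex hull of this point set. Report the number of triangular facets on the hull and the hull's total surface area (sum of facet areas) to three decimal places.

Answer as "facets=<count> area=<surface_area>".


facets=20 area=741.769

Points on the hull: [0, 1, 2, 3, 5, 7, 8, 9, 10, 11, 12, 13] (12 of 14).

Triangle areas on the boundary:
  f1: (p10, p13, p8) → 55.7248
  f2: (p10, p13, p12) → 51.7086
  f3: (p9, p0, p8) → 19.0019
  f4: (p9, p1, p8) → 76.0365
  f5: (p9, p1, p0) → 44.7112
  f6: (p3, p10, p12) → 23.5794
  f7: (p3, p10, p1) → 87.2190
  f8: (p5, p13, p12) → 37.2649
  f9: (p5, p3, p12) → 18.8767
  f10: (p5, p3, p0) → 27.7992
  f11: (p2, p1, p8) → 14.0669
  f12: (p2, p10, p8) → 10.9579
  f13: (p2, p10, p1) → 57.3477
  f14: (p11, p1, p0) → 25.9142
  f15: (p11, p3, p0) → 20.4246
  f16: (p11, p3, p1) → 45.2210
  f17: (p7, p5, p0) → 18.4690
  f18: (p7, p5, p13) → 14.4990
  f19: (p7, p0, p8) → 56.7416
  f20: (p7, p13, p8) → 36.2052
Σ area = 741.769

Check V−E+F: 12 − 30 + 20 = 2.


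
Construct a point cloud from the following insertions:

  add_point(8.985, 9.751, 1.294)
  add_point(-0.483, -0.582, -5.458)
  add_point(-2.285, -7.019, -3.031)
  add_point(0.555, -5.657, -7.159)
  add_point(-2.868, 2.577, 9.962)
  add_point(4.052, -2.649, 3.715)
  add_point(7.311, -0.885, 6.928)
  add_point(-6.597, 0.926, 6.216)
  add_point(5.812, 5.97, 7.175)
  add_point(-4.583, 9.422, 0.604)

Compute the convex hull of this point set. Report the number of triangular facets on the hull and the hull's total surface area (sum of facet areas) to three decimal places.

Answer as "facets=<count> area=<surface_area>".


facets=14 area=674.714

Points on the hull: [0, 1, 2, 3, 4, 6, 7, 8, 9] (9 of 10).

Per-facet area ½‖(b−a)×(c−a)‖:
  f1: (p9, p4, p7) → 28.7369
  f2: (p2, p4, p7) → 32.1102
  f3: (p2, p9, p7) → 67.0215
  f4: (p2, p9, p3) → 44.1181
  f5: (p1, p3, p0) → 32.6626
  f6: (p1, p9, p0) → 80.7066
  f7: (p1, p9, p3) → 8.6330
  f8: (p6, p2, p4) → 81.2855
  f9: (p6, p3, p0) → 98.8780
  f10: (p6, p2, p3) → 39.1818
  f11: (p8, p6, p0) → 25.0884
  f12: (p8, p6, p4) → 33.8135
  f13: (p8, p9, p0) → 48.1341
  f14: (p8, p9, p4) → 54.3445
Σ area = 674.714

Euler: V−E+F = 9−21+14 = 2.


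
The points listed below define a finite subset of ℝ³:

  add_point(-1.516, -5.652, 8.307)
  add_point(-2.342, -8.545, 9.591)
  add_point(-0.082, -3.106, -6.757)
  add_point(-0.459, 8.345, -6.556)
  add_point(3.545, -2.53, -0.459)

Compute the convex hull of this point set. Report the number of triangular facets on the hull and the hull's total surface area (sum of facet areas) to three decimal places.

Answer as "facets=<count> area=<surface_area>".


facets=6 area=267.861

Hull vertices (5/5): indices [0, 1, 2, 3, 4].

Per-facet area ½‖(b−a)×(c−a)‖:
  f1: (p2, p4, p1) → 43.7407
  f2: (p2, p3, p1) → 95.2200
  f3: (p2, p3, p4) → 41.6445
  f4: (p0, p4, p1) → 12.2673
  f5: (p0, p3, p1) → 14.2993
  f6: (p0, p3, p4) → 60.6891
Σ area = 267.861

Euler characteristic 5−9+6 = 2 ✓
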